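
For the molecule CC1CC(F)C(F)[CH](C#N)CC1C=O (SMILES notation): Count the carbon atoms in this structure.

Count every carbon token in the SMILES (each C, including those in ring-closure positions and inside branches).
Carbon count: 10.

10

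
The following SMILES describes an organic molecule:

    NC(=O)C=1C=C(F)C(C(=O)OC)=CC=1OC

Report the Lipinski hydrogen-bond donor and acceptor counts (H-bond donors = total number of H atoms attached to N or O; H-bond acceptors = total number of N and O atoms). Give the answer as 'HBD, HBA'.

2, 5

Donors: find every N or O and count the H atoms it carries.
  atom 1 (N): bond orders sum to 1 → 2 H
  atom 3 (O): bond orders sum to 2 → 0 H
  atom 10 (O): bond orders sum to 2 → 0 H
  atom 11 (O): bond orders sum to 2 → 0 H
  atom 15 (O): bond orders sum to 2 → 0 H
Lipinski HBD = 2.
Acceptors: N atoms = 1, O atoms = 4 → HBA = 5.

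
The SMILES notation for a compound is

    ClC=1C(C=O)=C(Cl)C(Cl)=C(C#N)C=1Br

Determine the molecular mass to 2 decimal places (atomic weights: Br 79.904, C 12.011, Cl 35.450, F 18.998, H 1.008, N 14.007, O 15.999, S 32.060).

First, the molecular formula is C8HBrCl3NO (counting implicit H from valence).
  Br: 1 × 79.904 = 79.904
  C: 8 × 12.011 = 96.088
  Cl: 3 × 35.450 = 106.350
  H: 1 × 1.008 = 1.008
  N: 1 × 14.007 = 14.007
  O: 1 × 15.999 = 15.999
Sum: 1×79.904 + 8×12.011 + 3×35.450 + 1×1.008 + 1×14.007 + 1×15.999 = 313.356 → 313.36 g/mol.

313.36 g/mol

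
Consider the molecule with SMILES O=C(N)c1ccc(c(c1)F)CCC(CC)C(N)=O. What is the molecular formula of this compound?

C13H17FN2O2

Walk through each heavy atom and fill implicit hydrogens from standard valence (C 4, N 3, O 2, S 2, halogen 1); for lowercase aromatic atoms, an aromatic c carries 1 H when it has two neighbours and 0 H with three, and aromatic n carries 0 H:
  atom 1: O, bond orders sum to 2 (valence 2) → 0 H
  atom 2: C, bond orders sum to 4 (valence 4) → 0 H
  atom 3: N, bond orders sum to 1 (valence 3) → 2 H
  atom 4: aromatic c, 3 neighbours → 0 H
  atom 5: aromatic c, 2 neighbours → 1 H
  atom 6: aromatic c, 2 neighbours → 1 H
  atom 7: aromatic c, 3 neighbours → 0 H
  atom 8: aromatic c, 3 neighbours → 0 H
  atom 9: aromatic c, 2 neighbours → 1 H
  atom 10: F (halogen, monovalent) → 0 H
  atom 11: C, bond orders sum to 2 (valence 4) → 2 H
  atom 12: C, bond orders sum to 2 (valence 4) → 2 H
  atom 13: C, bond orders sum to 3 (valence 4) → 1 H
  atom 14: C, bond orders sum to 2 (valence 4) → 2 H
  atom 15: C, bond orders sum to 1 (valence 4) → 3 H
  atom 16: C, bond orders sum to 4 (valence 4) → 0 H
  atom 17: N, bond orders sum to 1 (valence 3) → 2 H
  atom 18: O, bond orders sum to 2 (valence 2) → 0 H
Totals → C:13, H:17, F:1, N:2, O:2.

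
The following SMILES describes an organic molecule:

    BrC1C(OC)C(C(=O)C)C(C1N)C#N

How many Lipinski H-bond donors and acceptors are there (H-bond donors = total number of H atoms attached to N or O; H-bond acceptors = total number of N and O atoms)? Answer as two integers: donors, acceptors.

2, 4

Donors: find every N or O and count the H atoms it carries.
  atom 4 (O): bond orders sum to 2 → 0 H
  atom 8 (O): bond orders sum to 2 → 0 H
  atom 12 (N): bond orders sum to 1 → 2 H
  atom 14 (N): bond orders sum to 3 → 0 H
Lipinski HBD = 2.
Acceptors: N atoms = 2, O atoms = 2 → HBA = 4.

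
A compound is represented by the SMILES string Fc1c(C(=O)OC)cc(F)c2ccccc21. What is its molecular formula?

C12H8F2O2

Walk through each heavy atom and fill implicit hydrogens from standard valence (C 4, N 3, O 2, S 2, halogen 1); for lowercase aromatic atoms, an aromatic c carries 1 H when it has two neighbours and 0 H with three, and aromatic n carries 0 H:
  atom 1: F (halogen, monovalent) → 0 H
  atom 2: aromatic c, 3 neighbours → 0 H
  atom 3: aromatic c, 3 neighbours → 0 H
  atom 4: C, bond orders sum to 4 (valence 4) → 0 H
  atom 5: O, bond orders sum to 2 (valence 2) → 0 H
  atom 6: O, bond orders sum to 2 (valence 2) → 0 H
  atom 7: C, bond orders sum to 1 (valence 4) → 3 H
  atom 8: aromatic c, 2 neighbours → 1 H
  atom 9: aromatic c, 3 neighbours → 0 H
  atom 10: F (halogen, monovalent) → 0 H
  atom 11: aromatic c, 3 neighbours → 0 H
  atom 12: aromatic c, 2 neighbours → 1 H
  atom 13: aromatic c, 2 neighbours → 1 H
  atom 14: aromatic c, 2 neighbours → 1 H
  atom 15: aromatic c, 2 neighbours → 1 H
  atom 16: aromatic c, 3 neighbours → 0 H
Totals → C:12, H:8, F:2, O:2.
In Hill order: C12H8F2O2.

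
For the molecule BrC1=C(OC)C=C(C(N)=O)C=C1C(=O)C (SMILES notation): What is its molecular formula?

Walk through each heavy atom and fill implicit hydrogens from standard valence (C 4, N 3, O 2, S 2, halogen 1):
  atom 1: Br (halogen, monovalent) → 0 H
  atom 2: C, bond orders sum to 4 (valence 4) → 0 H
  atom 3: C, bond orders sum to 4 (valence 4) → 0 H
  atom 4: O, bond orders sum to 2 (valence 2) → 0 H
  atom 5: C, bond orders sum to 1 (valence 4) → 3 H
  atom 6: C, bond orders sum to 3 (valence 4) → 1 H
  atom 7: C, bond orders sum to 4 (valence 4) → 0 H
  atom 8: C, bond orders sum to 4 (valence 4) → 0 H
  atom 9: N, bond orders sum to 1 (valence 3) → 2 H
  atom 10: O, bond orders sum to 2 (valence 2) → 0 H
  atom 11: C, bond orders sum to 3 (valence 4) → 1 H
  atom 12: C, bond orders sum to 4 (valence 4) → 0 H
  atom 13: C, bond orders sum to 4 (valence 4) → 0 H
  atom 14: O, bond orders sum to 2 (valence 2) → 0 H
  atom 15: C, bond orders sum to 1 (valence 4) → 3 H
Totals → C:10, H:10, Br:1, N:1, O:3.
In Hill order: C10H10BrNO3.

C10H10BrNO3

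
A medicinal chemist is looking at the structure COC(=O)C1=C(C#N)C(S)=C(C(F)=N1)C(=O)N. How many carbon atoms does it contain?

Count every carbon token in the SMILES (each C, including those in ring-closure positions and inside branches).
Carbon count: 9.

9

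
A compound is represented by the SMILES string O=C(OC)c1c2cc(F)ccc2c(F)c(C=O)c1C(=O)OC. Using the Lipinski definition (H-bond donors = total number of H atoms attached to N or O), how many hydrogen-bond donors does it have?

Donors: find every N or O and count the H atoms it carries.
  atom 1 (O): bond orders sum to 2 → 0 H
  atom 3 (O): bond orders sum to 2 → 0 H
  atom 17 (O): bond orders sum to 2 → 0 H
  atom 20 (O): bond orders sum to 2 → 0 H
  atom 21 (O): bond orders sum to 2 → 0 H
Lipinski HBD = 0.

0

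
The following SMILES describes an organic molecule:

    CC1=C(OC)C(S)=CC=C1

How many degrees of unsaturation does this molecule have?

4

Degree of unsaturation = (number of rings) + (number of π bonds).
Ring closures in the SMILES: 1.
π bonds: 3 double bonds (each 1 DoU) → 3 DoU from unsaturation.
Total DoU = 1 + 3 = 4.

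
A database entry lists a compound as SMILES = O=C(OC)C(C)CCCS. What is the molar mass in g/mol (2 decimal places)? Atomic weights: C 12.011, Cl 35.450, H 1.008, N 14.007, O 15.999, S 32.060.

162.25 g/mol

First, the molecular formula is C7H14O2S (counting implicit H from valence).
  C: 7 × 12.011 = 84.077
  H: 14 × 1.008 = 14.112
  O: 2 × 15.999 = 31.998
  S: 1 × 32.060 = 32.060
Sum: 7×12.011 + 14×1.008 + 2×15.999 + 1×32.060 = 162.247 → 162.25 g/mol.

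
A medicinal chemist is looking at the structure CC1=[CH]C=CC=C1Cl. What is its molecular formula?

Walk through each heavy atom and fill implicit hydrogens from standard valence (C 4, N 3, O 2, S 2, halogen 1):
  atom 1: C, bond orders sum to 1 (valence 4) → 3 H
  atom 2: C, bond orders sum to 4 (valence 4) → 0 H
  atom 3: C with explicit H count 1
  atom 4: C, bond orders sum to 3 (valence 4) → 1 H
  atom 5: C, bond orders sum to 3 (valence 4) → 1 H
  atom 6: C, bond orders sum to 3 (valence 4) → 1 H
  atom 7: C, bond orders sum to 4 (valence 4) → 0 H
  atom 8: Cl (halogen, monovalent) → 0 H
Totals → C:7, H:7, Cl:1.

C7H7Cl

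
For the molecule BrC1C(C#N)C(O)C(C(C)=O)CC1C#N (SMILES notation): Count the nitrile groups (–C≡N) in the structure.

The nitrile motif appears at heavy-atom positions 4, 14 in the SMILES.
Other groups present: 1 hydroxyl, 1 ketone.
Nitrile count: 2.

2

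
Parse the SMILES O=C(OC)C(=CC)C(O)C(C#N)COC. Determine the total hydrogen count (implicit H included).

Walk through each heavy atom and fill implicit hydrogens from standard valence (C 4, N 3, O 2, S 2, halogen 1):
  atom 1: O, bond orders sum to 2 (valence 2) → 0 H
  atom 2: C, bond orders sum to 4 (valence 4) → 0 H
  atom 3: O, bond orders sum to 2 (valence 2) → 0 H
  atom 4: C, bond orders sum to 1 (valence 4) → 3 H
  atom 5: C, bond orders sum to 4 (valence 4) → 0 H
  atom 6: C, bond orders sum to 3 (valence 4) → 1 H
  atom 7: C, bond orders sum to 1 (valence 4) → 3 H
  atom 8: C, bond orders sum to 3 (valence 4) → 1 H
  atom 9: O, bond orders sum to 1 (valence 2) → 1 H
  atom 10: C, bond orders sum to 3 (valence 4) → 1 H
  atom 11: C, bond orders sum to 4 (valence 4) → 0 H
  atom 12: N, bond orders sum to 3 (valence 3) → 0 H
  atom 13: C, bond orders sum to 2 (valence 4) → 2 H
  atom 14: O, bond orders sum to 2 (valence 2) → 0 H
  atom 15: C, bond orders sum to 1 (valence 4) → 3 H
Total hydrogens: 15.

15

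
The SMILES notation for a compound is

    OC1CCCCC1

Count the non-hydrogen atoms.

7

Every atom symbol written in the SMILES (organic subset) is one heavy atom; implicit H are not written.
Heavy atoms by element → C:6, O:1.
Total: 7.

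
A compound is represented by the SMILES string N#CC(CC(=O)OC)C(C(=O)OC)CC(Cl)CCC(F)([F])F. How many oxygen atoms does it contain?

Scan the SMILES for O atoms (remember two-letter symbols like Cl and Br are single atoms).
Oxygen count: 4.

4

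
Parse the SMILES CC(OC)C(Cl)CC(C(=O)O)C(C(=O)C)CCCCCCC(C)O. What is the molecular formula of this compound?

C18H33ClO5

Walk through each heavy atom and fill implicit hydrogens from standard valence (C 4, N 3, O 2, S 2, halogen 1):
  atom 1: C, bond orders sum to 1 (valence 4) → 3 H
  atom 2: C, bond orders sum to 3 (valence 4) → 1 H
  atom 3: O, bond orders sum to 2 (valence 2) → 0 H
  atom 4: C, bond orders sum to 1 (valence 4) → 3 H
  atom 5: C, bond orders sum to 3 (valence 4) → 1 H
  atom 6: Cl (halogen, monovalent) → 0 H
  atom 7: C, bond orders sum to 2 (valence 4) → 2 H
  atom 8: C, bond orders sum to 3 (valence 4) → 1 H
  atom 9: C, bond orders sum to 4 (valence 4) → 0 H
  atom 10: O, bond orders sum to 2 (valence 2) → 0 H
  atom 11: O, bond orders sum to 1 (valence 2) → 1 H
  atom 12: C, bond orders sum to 3 (valence 4) → 1 H
  atom 13: C, bond orders sum to 4 (valence 4) → 0 H
  atom 14: O, bond orders sum to 2 (valence 2) → 0 H
  atom 15: C, bond orders sum to 1 (valence 4) → 3 H
  atom 16: C, bond orders sum to 2 (valence 4) → 2 H
  atom 17: C, bond orders sum to 2 (valence 4) → 2 H
  atom 18: C, bond orders sum to 2 (valence 4) → 2 H
  atom 19: C, bond orders sum to 2 (valence 4) → 2 H
  atom 20: C, bond orders sum to 2 (valence 4) → 2 H
  atom 21: C, bond orders sum to 2 (valence 4) → 2 H
  atom 22: C, bond orders sum to 3 (valence 4) → 1 H
  atom 23: C, bond orders sum to 1 (valence 4) → 3 H
  atom 24: O, bond orders sum to 1 (valence 2) → 1 H
Totals → C:18, H:33, Cl:1, O:5.
In Hill order: C18H33ClO5.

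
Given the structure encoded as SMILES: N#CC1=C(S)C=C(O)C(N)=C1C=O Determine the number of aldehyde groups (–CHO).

The aldehyde motif appears at heavy-atom position 12 in the SMILES.
Other groups present: 1 hydroxyl, 1 nitrile, 1 primary amine, 1 thiol.
Aldehyde count: 1.

1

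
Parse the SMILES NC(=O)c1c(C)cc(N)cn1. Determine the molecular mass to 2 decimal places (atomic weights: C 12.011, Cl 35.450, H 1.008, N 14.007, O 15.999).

First, the molecular formula is C7H9N3O (counting implicit H from valence).
  C: 7 × 12.011 = 84.077
  H: 9 × 1.008 = 9.072
  N: 3 × 14.007 = 42.021
  O: 1 × 15.999 = 15.999
Sum: 7×12.011 + 9×1.008 + 3×14.007 + 1×15.999 = 151.169 → 151.17 g/mol.

151.17 g/mol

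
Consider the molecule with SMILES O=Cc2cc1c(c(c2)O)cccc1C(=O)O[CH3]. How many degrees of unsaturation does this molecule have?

9

Molecular formula: C13H10O4.
DoU = (2C + 2 + N − H − X) / 2, where X is the halogen count and O/S are ignored.
    = (2·13 + 2 + 0 − 10 − 0) / 2 = 18 / 2 = 9.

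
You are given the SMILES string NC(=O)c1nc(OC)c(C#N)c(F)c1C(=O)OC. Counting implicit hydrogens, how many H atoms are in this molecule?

8

Walk through each heavy atom and fill implicit hydrogens from standard valence (C 4, N 3, O 2, S 2, halogen 1); for lowercase aromatic atoms, an aromatic c carries 1 H when it has two neighbours and 0 H with three, and aromatic n carries 0 H:
  atom 1: N, bond orders sum to 1 (valence 3) → 2 H
  atom 2: C, bond orders sum to 4 (valence 4) → 0 H
  atom 3: O, bond orders sum to 2 (valence 2) → 0 H
  atom 4: aromatic c, 3 neighbours → 0 H
  atom 5: aromatic n, 2 neighbours → 0 H
  atom 6: aromatic c, 3 neighbours → 0 H
  atom 7: O, bond orders sum to 2 (valence 2) → 0 H
  atom 8: C, bond orders sum to 1 (valence 4) → 3 H
  atom 9: aromatic c, 3 neighbours → 0 H
  atom 10: C, bond orders sum to 4 (valence 4) → 0 H
  atom 11: N, bond orders sum to 3 (valence 3) → 0 H
  atom 12: aromatic c, 3 neighbours → 0 H
  atom 13: F (halogen, monovalent) → 0 H
  atom 14: aromatic c, 3 neighbours → 0 H
  atom 15: C, bond orders sum to 4 (valence 4) → 0 H
  atom 16: O, bond orders sum to 2 (valence 2) → 0 H
  atom 17: O, bond orders sum to 2 (valence 2) → 0 H
  atom 18: C, bond orders sum to 1 (valence 4) → 3 H
Total hydrogens: 8.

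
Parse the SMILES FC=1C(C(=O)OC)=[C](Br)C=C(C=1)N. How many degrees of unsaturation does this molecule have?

Degree of unsaturation = (number of rings) + (number of π bonds).
Ring closures in the SMILES: 1.
π bonds: 4 double bonds (each 1 DoU) → 4 DoU from unsaturation.
Total DoU = 1 + 4 = 5.

5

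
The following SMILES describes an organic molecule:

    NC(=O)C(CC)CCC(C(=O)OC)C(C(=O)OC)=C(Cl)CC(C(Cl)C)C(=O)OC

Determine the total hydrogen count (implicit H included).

Walk through each heavy atom and fill implicit hydrogens from standard valence (C 4, N 3, O 2, S 2, halogen 1):
  atom 1: N, bond orders sum to 1 (valence 3) → 2 H
  atom 2: C, bond orders sum to 4 (valence 4) → 0 H
  atom 3: O, bond orders sum to 2 (valence 2) → 0 H
  atom 4: C, bond orders sum to 3 (valence 4) → 1 H
  atom 5: C, bond orders sum to 2 (valence 4) → 2 H
  atom 6: C, bond orders sum to 1 (valence 4) → 3 H
  atom 7: C, bond orders sum to 2 (valence 4) → 2 H
  atom 8: C, bond orders sum to 2 (valence 4) → 2 H
  atom 9: C, bond orders sum to 3 (valence 4) → 1 H
  atom 10: C, bond orders sum to 4 (valence 4) → 0 H
  atom 11: O, bond orders sum to 2 (valence 2) → 0 H
  atom 12: O, bond orders sum to 2 (valence 2) → 0 H
  atom 13: C, bond orders sum to 1 (valence 4) → 3 H
  atom 14: C, bond orders sum to 4 (valence 4) → 0 H
  atom 15: C, bond orders sum to 4 (valence 4) → 0 H
  atom 16: O, bond orders sum to 2 (valence 2) → 0 H
  atom 17: O, bond orders sum to 2 (valence 2) → 0 H
  atom 18: C, bond orders sum to 1 (valence 4) → 3 H
  atom 19: C, bond orders sum to 4 (valence 4) → 0 H
  atom 20: Cl (halogen, monovalent) → 0 H
  atom 21: C, bond orders sum to 2 (valence 4) → 2 H
  atom 22: C, bond orders sum to 3 (valence 4) → 1 H
  atom 23: C, bond orders sum to 3 (valence 4) → 1 H
  atom 24: Cl (halogen, monovalent) → 0 H
  atom 25: C, bond orders sum to 1 (valence 4) → 3 H
  atom 26: C, bond orders sum to 4 (valence 4) → 0 H
  atom 27: O, bond orders sum to 2 (valence 2) → 0 H
  atom 28: O, bond orders sum to 2 (valence 2) → 0 H
  atom 29: C, bond orders sum to 1 (valence 4) → 3 H
Total hydrogens: 29.

29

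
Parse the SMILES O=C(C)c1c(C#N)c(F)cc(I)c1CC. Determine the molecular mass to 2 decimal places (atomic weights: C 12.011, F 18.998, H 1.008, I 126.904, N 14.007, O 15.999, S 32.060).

First, the molecular formula is C11H9FINO (counting implicit H from valence).
  C: 11 × 12.011 = 132.121
  F: 1 × 18.998 = 18.998
  H: 9 × 1.008 = 9.072
  I: 1 × 126.904 = 126.904
  N: 1 × 14.007 = 14.007
  O: 1 × 15.999 = 15.999
Sum: 11×12.011 + 1×18.998 + 9×1.008 + 1×126.904 + 1×14.007 + 1×15.999 = 317.101 → 317.10 g/mol.

317.10 g/mol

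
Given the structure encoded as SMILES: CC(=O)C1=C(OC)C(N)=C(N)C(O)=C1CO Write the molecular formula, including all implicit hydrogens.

C10H14N2O4

Walk through each heavy atom and fill implicit hydrogens from standard valence (C 4, N 3, O 2, S 2, halogen 1):
  atom 1: C, bond orders sum to 1 (valence 4) → 3 H
  atom 2: C, bond orders sum to 4 (valence 4) → 0 H
  atom 3: O, bond orders sum to 2 (valence 2) → 0 H
  atom 4: C, bond orders sum to 4 (valence 4) → 0 H
  atom 5: C, bond orders sum to 4 (valence 4) → 0 H
  atom 6: O, bond orders sum to 2 (valence 2) → 0 H
  atom 7: C, bond orders sum to 1 (valence 4) → 3 H
  atom 8: C, bond orders sum to 4 (valence 4) → 0 H
  atom 9: N, bond orders sum to 1 (valence 3) → 2 H
  atom 10: C, bond orders sum to 4 (valence 4) → 0 H
  atom 11: N, bond orders sum to 1 (valence 3) → 2 H
  atom 12: C, bond orders sum to 4 (valence 4) → 0 H
  atom 13: O, bond orders sum to 1 (valence 2) → 1 H
  atom 14: C, bond orders sum to 4 (valence 4) → 0 H
  atom 15: C, bond orders sum to 2 (valence 4) → 2 H
  atom 16: O, bond orders sum to 1 (valence 2) → 1 H
Totals → C:10, H:14, N:2, O:4.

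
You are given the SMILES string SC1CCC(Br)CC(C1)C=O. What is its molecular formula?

C8H13BrOS

Walk through each heavy atom and fill implicit hydrogens from standard valence (C 4, N 3, O 2, S 2, halogen 1):
  atom 1: S, bond orders sum to 1 (valence 2) → 1 H
  atom 2: C, bond orders sum to 3 (valence 4) → 1 H
  atom 3: C, bond orders sum to 2 (valence 4) → 2 H
  atom 4: C, bond orders sum to 2 (valence 4) → 2 H
  atom 5: C, bond orders sum to 3 (valence 4) → 1 H
  atom 6: Br (halogen, monovalent) → 0 H
  atom 7: C, bond orders sum to 2 (valence 4) → 2 H
  atom 8: C, bond orders sum to 3 (valence 4) → 1 H
  atom 9: C, bond orders sum to 2 (valence 4) → 2 H
  atom 10: C, bond orders sum to 3 (valence 4) → 1 H
  atom 11: O, bond orders sum to 2 (valence 2) → 0 H
Totals → C:8, H:13, Br:1, O:1, S:1.
In Hill order: C8H13BrOS.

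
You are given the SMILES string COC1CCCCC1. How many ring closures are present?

In SMILES, each pair of matching ring-closure digits denotes one ring-closing bond; the number of such bonds equals the number of independent rings.
Ring-closure bonds here: 1.

1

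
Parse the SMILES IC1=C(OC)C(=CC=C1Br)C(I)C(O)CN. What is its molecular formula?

Walk through each heavy atom and fill implicit hydrogens from standard valence (C 4, N 3, O 2, S 2, halogen 1):
  atom 1: I (halogen, monovalent) → 0 H
  atom 2: C, bond orders sum to 4 (valence 4) → 0 H
  atom 3: C, bond orders sum to 4 (valence 4) → 0 H
  atom 4: O, bond orders sum to 2 (valence 2) → 0 H
  atom 5: C, bond orders sum to 1 (valence 4) → 3 H
  atom 6: C, bond orders sum to 4 (valence 4) → 0 H
  atom 7: C, bond orders sum to 3 (valence 4) → 1 H
  atom 8: C, bond orders sum to 3 (valence 4) → 1 H
  atom 9: C, bond orders sum to 4 (valence 4) → 0 H
  atom 10: Br (halogen, monovalent) → 0 H
  atom 11: C, bond orders sum to 3 (valence 4) → 1 H
  atom 12: I (halogen, monovalent) → 0 H
  atom 13: C, bond orders sum to 3 (valence 4) → 1 H
  atom 14: O, bond orders sum to 1 (valence 2) → 1 H
  atom 15: C, bond orders sum to 2 (valence 4) → 2 H
  atom 16: N, bond orders sum to 1 (valence 3) → 2 H
Totals → C:10, H:12, Br:1, I:2, N:1, O:2.

C10H12BrI2NO2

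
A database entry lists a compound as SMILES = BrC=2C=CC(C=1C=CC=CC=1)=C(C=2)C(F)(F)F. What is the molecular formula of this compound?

C13H8BrF3

Walk through each heavy atom and fill implicit hydrogens from standard valence (C 4, N 3, O 2, S 2, halogen 1):
  atom 1: Br (halogen, monovalent) → 0 H
  atom 2: C, bond orders sum to 4 (valence 4) → 0 H
  atom 3: C, bond orders sum to 3 (valence 4) → 1 H
  atom 4: C, bond orders sum to 3 (valence 4) → 1 H
  atom 5: C, bond orders sum to 4 (valence 4) → 0 H
  atom 6: C, bond orders sum to 4 (valence 4) → 0 H
  atom 7: C, bond orders sum to 3 (valence 4) → 1 H
  atom 8: C, bond orders sum to 3 (valence 4) → 1 H
  atom 9: C, bond orders sum to 3 (valence 4) → 1 H
  atom 10: C, bond orders sum to 3 (valence 4) → 1 H
  atom 11: C, bond orders sum to 3 (valence 4) → 1 H
  atom 12: C, bond orders sum to 4 (valence 4) → 0 H
  atom 13: C, bond orders sum to 3 (valence 4) → 1 H
  atom 14: C, bond orders sum to 4 (valence 4) → 0 H
  atom 15: F (halogen, monovalent) → 0 H
  atom 16: F (halogen, monovalent) → 0 H
  atom 17: F (halogen, monovalent) → 0 H
Totals → C:13, H:8, Br:1, F:3.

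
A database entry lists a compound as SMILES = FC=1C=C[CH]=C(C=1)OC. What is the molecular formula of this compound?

C7H7FO

Walk through each heavy atom and fill implicit hydrogens from standard valence (C 4, N 3, O 2, S 2, halogen 1):
  atom 1: F (halogen, monovalent) → 0 H
  atom 2: C, bond orders sum to 4 (valence 4) → 0 H
  atom 3: C, bond orders sum to 3 (valence 4) → 1 H
  atom 4: C, bond orders sum to 3 (valence 4) → 1 H
  atom 5: C with explicit H count 1
  atom 6: C, bond orders sum to 4 (valence 4) → 0 H
  atom 7: C, bond orders sum to 3 (valence 4) → 1 H
  atom 8: O, bond orders sum to 2 (valence 2) → 0 H
  atom 9: C, bond orders sum to 1 (valence 4) → 3 H
Totals → C:7, H:7, F:1, O:1.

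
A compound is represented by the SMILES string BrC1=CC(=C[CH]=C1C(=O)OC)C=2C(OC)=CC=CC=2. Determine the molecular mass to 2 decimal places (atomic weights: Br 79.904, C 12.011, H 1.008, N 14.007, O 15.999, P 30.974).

321.17 g/mol

First, the molecular formula is C15H13BrO3 (counting implicit H from valence).
  Br: 1 × 79.904 = 79.904
  C: 15 × 12.011 = 180.165
  H: 13 × 1.008 = 13.104
  O: 3 × 15.999 = 47.997
Sum: 1×79.904 + 15×12.011 + 13×1.008 + 3×15.999 = 321.170 → 321.17 g/mol.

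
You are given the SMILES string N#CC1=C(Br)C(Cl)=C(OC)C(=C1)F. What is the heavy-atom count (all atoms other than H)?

Every atom symbol written in the SMILES (organic subset) is one heavy atom; implicit H are not written.
Heavy atoms by element → Br:1, C:8, Cl:1, F:1, N:1, O:1.
Total: 13.

13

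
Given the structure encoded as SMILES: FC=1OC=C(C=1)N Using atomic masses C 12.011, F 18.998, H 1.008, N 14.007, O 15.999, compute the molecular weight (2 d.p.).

First, the molecular formula is C4H4FNO (counting implicit H from valence).
  C: 4 × 12.011 = 48.044
  F: 1 × 18.998 = 18.998
  H: 4 × 1.008 = 4.032
  N: 1 × 14.007 = 14.007
  O: 1 × 15.999 = 15.999
Sum: 4×12.011 + 1×18.998 + 4×1.008 + 1×14.007 + 1×15.999 = 101.080 → 101.08 g/mol.

101.08 g/mol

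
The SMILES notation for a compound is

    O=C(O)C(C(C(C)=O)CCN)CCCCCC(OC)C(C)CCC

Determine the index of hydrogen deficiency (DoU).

Degree of unsaturation = (number of rings) + (number of π bonds).
Ring closures in the SMILES: 0.
π bonds: 2 double bonds (each 1 DoU) → 2 DoU from unsaturation.
Total DoU = 0 + 2 = 2.

2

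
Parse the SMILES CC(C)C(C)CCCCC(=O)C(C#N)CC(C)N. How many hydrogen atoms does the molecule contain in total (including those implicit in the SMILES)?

Walk through each heavy atom and fill implicit hydrogens from standard valence (C 4, N 3, O 2, S 2, halogen 1):
  atom 1: C, bond orders sum to 1 (valence 4) → 3 H
  atom 2: C, bond orders sum to 3 (valence 4) → 1 H
  atom 3: C, bond orders sum to 1 (valence 4) → 3 H
  atom 4: C, bond orders sum to 3 (valence 4) → 1 H
  atom 5: C, bond orders sum to 1 (valence 4) → 3 H
  atom 6: C, bond orders sum to 2 (valence 4) → 2 H
  atom 7: C, bond orders sum to 2 (valence 4) → 2 H
  atom 8: C, bond orders sum to 2 (valence 4) → 2 H
  atom 9: C, bond orders sum to 2 (valence 4) → 2 H
  atom 10: C, bond orders sum to 4 (valence 4) → 0 H
  atom 11: O, bond orders sum to 2 (valence 2) → 0 H
  atom 12: C, bond orders sum to 3 (valence 4) → 1 H
  atom 13: C, bond orders sum to 4 (valence 4) → 0 H
  atom 14: N, bond orders sum to 3 (valence 3) → 0 H
  atom 15: C, bond orders sum to 2 (valence 4) → 2 H
  atom 16: C, bond orders sum to 3 (valence 4) → 1 H
  atom 17: C, bond orders sum to 1 (valence 4) → 3 H
  atom 18: N, bond orders sum to 1 (valence 3) → 2 H
Total hydrogens: 28.

28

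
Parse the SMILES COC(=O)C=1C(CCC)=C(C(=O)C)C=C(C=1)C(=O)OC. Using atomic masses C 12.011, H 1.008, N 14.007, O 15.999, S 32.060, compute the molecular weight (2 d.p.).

First, the molecular formula is C15H18O5 (counting implicit H from valence).
  C: 15 × 12.011 = 180.165
  H: 18 × 1.008 = 18.144
  O: 5 × 15.999 = 79.995
Sum: 15×12.011 + 18×1.008 + 5×15.999 = 278.304 → 278.30 g/mol.

278.30 g/mol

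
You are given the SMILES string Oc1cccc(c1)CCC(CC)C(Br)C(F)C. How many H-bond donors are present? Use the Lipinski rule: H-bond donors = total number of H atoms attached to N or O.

1

Donors: find every N or O and count the H atoms it carries.
  atom 1 (O): bond orders sum to 1 → 1 H
Lipinski HBD = 1.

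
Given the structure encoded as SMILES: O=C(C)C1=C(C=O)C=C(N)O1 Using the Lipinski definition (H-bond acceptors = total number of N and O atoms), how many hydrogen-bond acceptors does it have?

4

N atoms: 1; O atoms: 3.
Lipinski HBA = 1 + 3 = 4.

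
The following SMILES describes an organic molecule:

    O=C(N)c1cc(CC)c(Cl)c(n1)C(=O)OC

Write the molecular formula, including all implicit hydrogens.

C10H11ClN2O3

Walk through each heavy atom and fill implicit hydrogens from standard valence (C 4, N 3, O 2, S 2, halogen 1); for lowercase aromatic atoms, an aromatic c carries 1 H when it has two neighbours and 0 H with three, and aromatic n carries 0 H:
  atom 1: O, bond orders sum to 2 (valence 2) → 0 H
  atom 2: C, bond orders sum to 4 (valence 4) → 0 H
  atom 3: N, bond orders sum to 1 (valence 3) → 2 H
  atom 4: aromatic c, 3 neighbours → 0 H
  atom 5: aromatic c, 2 neighbours → 1 H
  atom 6: aromatic c, 3 neighbours → 0 H
  atom 7: C, bond orders sum to 2 (valence 4) → 2 H
  atom 8: C, bond orders sum to 1 (valence 4) → 3 H
  atom 9: aromatic c, 3 neighbours → 0 H
  atom 10: Cl (halogen, monovalent) → 0 H
  atom 11: aromatic c, 3 neighbours → 0 H
  atom 12: aromatic n, 2 neighbours → 0 H
  atom 13: C, bond orders sum to 4 (valence 4) → 0 H
  atom 14: O, bond orders sum to 2 (valence 2) → 0 H
  atom 15: O, bond orders sum to 2 (valence 2) → 0 H
  atom 16: C, bond orders sum to 1 (valence 4) → 3 H
Totals → C:10, H:11, Cl:1, N:2, O:3.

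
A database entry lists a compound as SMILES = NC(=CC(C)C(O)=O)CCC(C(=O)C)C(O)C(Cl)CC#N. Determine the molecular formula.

Walk through each heavy atom and fill implicit hydrogens from standard valence (C 4, N 3, O 2, S 2, halogen 1):
  atom 1: N, bond orders sum to 1 (valence 3) → 2 H
  atom 2: C, bond orders sum to 4 (valence 4) → 0 H
  atom 3: C, bond orders sum to 3 (valence 4) → 1 H
  atom 4: C, bond orders sum to 3 (valence 4) → 1 H
  atom 5: C, bond orders sum to 1 (valence 4) → 3 H
  atom 6: C, bond orders sum to 4 (valence 4) → 0 H
  atom 7: O, bond orders sum to 1 (valence 2) → 1 H
  atom 8: O, bond orders sum to 2 (valence 2) → 0 H
  atom 9: C, bond orders sum to 2 (valence 4) → 2 H
  atom 10: C, bond orders sum to 2 (valence 4) → 2 H
  atom 11: C, bond orders sum to 3 (valence 4) → 1 H
  atom 12: C, bond orders sum to 4 (valence 4) → 0 H
  atom 13: O, bond orders sum to 2 (valence 2) → 0 H
  atom 14: C, bond orders sum to 1 (valence 4) → 3 H
  atom 15: C, bond orders sum to 3 (valence 4) → 1 H
  atom 16: O, bond orders sum to 1 (valence 2) → 1 H
  atom 17: C, bond orders sum to 3 (valence 4) → 1 H
  atom 18: Cl (halogen, monovalent) → 0 H
  atom 19: C, bond orders sum to 2 (valence 4) → 2 H
  atom 20: C, bond orders sum to 4 (valence 4) → 0 H
  atom 21: N, bond orders sum to 3 (valence 3) → 0 H
Totals → C:14, H:21, Cl:1, N:2, O:4.

C14H21ClN2O4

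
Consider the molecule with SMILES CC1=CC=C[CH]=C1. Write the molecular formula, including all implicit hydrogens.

Walk through each heavy atom and fill implicit hydrogens from standard valence (C 4, N 3, O 2, S 2, halogen 1):
  atom 1: C, bond orders sum to 1 (valence 4) → 3 H
  atom 2: C, bond orders sum to 4 (valence 4) → 0 H
  atom 3: C, bond orders sum to 3 (valence 4) → 1 H
  atom 4: C, bond orders sum to 3 (valence 4) → 1 H
  atom 5: C, bond orders sum to 3 (valence 4) → 1 H
  atom 6: C with explicit H count 1
  atom 7: C, bond orders sum to 3 (valence 4) → 1 H
Totals → C:7, H:8.
In Hill order: C7H8.

C7H8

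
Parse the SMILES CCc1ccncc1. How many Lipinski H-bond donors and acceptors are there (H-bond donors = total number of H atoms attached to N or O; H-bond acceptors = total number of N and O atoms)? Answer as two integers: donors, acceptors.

Donors: find every N or O and count the H atoms it carries.
  atom 6 (N): bond orders sum to 3 → 0 H
Lipinski HBD = 0.
Acceptors: N atoms = 1, O atoms = 0 → HBA = 1.

0, 1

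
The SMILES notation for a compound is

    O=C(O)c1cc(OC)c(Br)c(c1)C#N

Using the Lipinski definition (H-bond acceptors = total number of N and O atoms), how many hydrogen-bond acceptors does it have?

N atoms: 1; O atoms: 3.
Lipinski HBA = 1 + 3 = 4.

4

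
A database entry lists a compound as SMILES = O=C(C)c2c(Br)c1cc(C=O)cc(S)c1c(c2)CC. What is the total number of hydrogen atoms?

Walk through each heavy atom and fill implicit hydrogens from standard valence (C 4, N 3, O 2, S 2, halogen 1); for lowercase aromatic atoms, an aromatic c carries 1 H when it has two neighbours and 0 H with three, and aromatic n carries 0 H:
  atom 1: O, bond orders sum to 2 (valence 2) → 0 H
  atom 2: C, bond orders sum to 4 (valence 4) → 0 H
  atom 3: C, bond orders sum to 1 (valence 4) → 3 H
  atom 4: aromatic c, 3 neighbours → 0 H
  atom 5: aromatic c, 3 neighbours → 0 H
  atom 6: Br (halogen, monovalent) → 0 H
  atom 7: aromatic c, 3 neighbours → 0 H
  atom 8: aromatic c, 2 neighbours → 1 H
  atom 9: aromatic c, 3 neighbours → 0 H
  atom 10: C, bond orders sum to 3 (valence 4) → 1 H
  atom 11: O, bond orders sum to 2 (valence 2) → 0 H
  atom 12: aromatic c, 2 neighbours → 1 H
  atom 13: aromatic c, 3 neighbours → 0 H
  atom 14: S, bond orders sum to 1 (valence 2) → 1 H
  atom 15: aromatic c, 3 neighbours → 0 H
  atom 16: aromatic c, 3 neighbours → 0 H
  atom 17: aromatic c, 2 neighbours → 1 H
  atom 18: C, bond orders sum to 2 (valence 4) → 2 H
  atom 19: C, bond orders sum to 1 (valence 4) → 3 H
Total hydrogens: 13.

13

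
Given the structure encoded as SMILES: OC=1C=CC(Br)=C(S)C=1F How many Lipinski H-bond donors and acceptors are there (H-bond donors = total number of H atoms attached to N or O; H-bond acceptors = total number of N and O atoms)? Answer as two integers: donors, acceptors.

1, 1

Donors: find every N or O and count the H atoms it carries.
  atom 1 (O): bond orders sum to 1 → 1 H
Lipinski HBD = 1.
Acceptors: N atoms = 0, O atoms = 1 → HBA = 1.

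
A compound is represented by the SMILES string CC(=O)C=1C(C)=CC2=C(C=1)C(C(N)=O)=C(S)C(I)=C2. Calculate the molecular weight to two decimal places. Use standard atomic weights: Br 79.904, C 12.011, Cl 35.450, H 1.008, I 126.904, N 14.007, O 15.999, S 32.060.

First, the molecular formula is C14H12INO2S (counting implicit H from valence).
  C: 14 × 12.011 = 168.154
  H: 12 × 1.008 = 12.096
  I: 1 × 126.904 = 126.904
  N: 1 × 14.007 = 14.007
  O: 2 × 15.999 = 31.998
  S: 1 × 32.060 = 32.060
Sum: 14×12.011 + 12×1.008 + 1×126.904 + 1×14.007 + 2×15.999 + 1×32.060 = 385.219 → 385.22 g/mol.

385.22 g/mol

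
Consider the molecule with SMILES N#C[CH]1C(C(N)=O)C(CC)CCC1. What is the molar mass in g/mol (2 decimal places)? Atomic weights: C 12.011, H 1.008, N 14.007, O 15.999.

First, the molecular formula is C10H16N2O (counting implicit H from valence).
  C: 10 × 12.011 = 120.110
  H: 16 × 1.008 = 16.128
  N: 2 × 14.007 = 28.014
  O: 1 × 15.999 = 15.999
Sum: 10×12.011 + 16×1.008 + 2×14.007 + 1×15.999 = 180.251 → 180.25 g/mol.

180.25 g/mol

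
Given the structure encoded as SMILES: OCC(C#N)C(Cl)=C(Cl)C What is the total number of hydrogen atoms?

7

Walk through each heavy atom and fill implicit hydrogens from standard valence (C 4, N 3, O 2, S 2, halogen 1):
  atom 1: O, bond orders sum to 1 (valence 2) → 1 H
  atom 2: C, bond orders sum to 2 (valence 4) → 2 H
  atom 3: C, bond orders sum to 3 (valence 4) → 1 H
  atom 4: C, bond orders sum to 4 (valence 4) → 0 H
  atom 5: N, bond orders sum to 3 (valence 3) → 0 H
  atom 6: C, bond orders sum to 4 (valence 4) → 0 H
  atom 7: Cl (halogen, monovalent) → 0 H
  atom 8: C, bond orders sum to 4 (valence 4) → 0 H
  atom 9: Cl (halogen, monovalent) → 0 H
  atom 10: C, bond orders sum to 1 (valence 4) → 3 H
Total hydrogens: 7.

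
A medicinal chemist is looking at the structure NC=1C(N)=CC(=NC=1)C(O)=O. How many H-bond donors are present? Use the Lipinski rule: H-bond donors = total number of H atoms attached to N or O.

5

Donors: find every N or O and count the H atoms it carries.
  atom 1 (N): bond orders sum to 1 → 2 H
  atom 4 (N): bond orders sum to 1 → 2 H
  atom 7 (N): bond orders sum to 3 → 0 H
  atom 10 (O): bond orders sum to 1 → 1 H
  atom 11 (O): bond orders sum to 2 → 0 H
Lipinski HBD = 5.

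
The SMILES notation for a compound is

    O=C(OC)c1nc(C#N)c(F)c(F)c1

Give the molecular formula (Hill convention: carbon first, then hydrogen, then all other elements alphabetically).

C8H4F2N2O2

Walk through each heavy atom and fill implicit hydrogens from standard valence (C 4, N 3, O 2, S 2, halogen 1); for lowercase aromatic atoms, an aromatic c carries 1 H when it has two neighbours and 0 H with three, and aromatic n carries 0 H:
  atom 1: O, bond orders sum to 2 (valence 2) → 0 H
  atom 2: C, bond orders sum to 4 (valence 4) → 0 H
  atom 3: O, bond orders sum to 2 (valence 2) → 0 H
  atom 4: C, bond orders sum to 1 (valence 4) → 3 H
  atom 5: aromatic c, 3 neighbours → 0 H
  atom 6: aromatic n, 2 neighbours → 0 H
  atom 7: aromatic c, 3 neighbours → 0 H
  atom 8: C, bond orders sum to 4 (valence 4) → 0 H
  atom 9: N, bond orders sum to 3 (valence 3) → 0 H
  atom 10: aromatic c, 3 neighbours → 0 H
  atom 11: F (halogen, monovalent) → 0 H
  atom 12: aromatic c, 3 neighbours → 0 H
  atom 13: F (halogen, monovalent) → 0 H
  atom 14: aromatic c, 2 neighbours → 1 H
Totals → C:8, H:4, F:2, N:2, O:2.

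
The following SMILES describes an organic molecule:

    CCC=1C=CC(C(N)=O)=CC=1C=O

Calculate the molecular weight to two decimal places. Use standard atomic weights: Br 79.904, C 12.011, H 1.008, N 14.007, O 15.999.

177.20 g/mol

First, the molecular formula is C10H11NO2 (counting implicit H from valence).
  C: 10 × 12.011 = 120.110
  H: 11 × 1.008 = 11.088
  N: 1 × 14.007 = 14.007
  O: 2 × 15.999 = 31.998
Sum: 10×12.011 + 11×1.008 + 1×14.007 + 2×15.999 = 177.203 → 177.20 g/mol.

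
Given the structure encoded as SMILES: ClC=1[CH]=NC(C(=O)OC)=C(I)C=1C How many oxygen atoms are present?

2

Scan the SMILES for O atoms (remember two-letter symbols like Cl and Br are single atoms).
Oxygen count: 2.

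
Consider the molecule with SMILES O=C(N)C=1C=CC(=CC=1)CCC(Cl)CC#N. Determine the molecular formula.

C12H13ClN2O

Walk through each heavy atom and fill implicit hydrogens from standard valence (C 4, N 3, O 2, S 2, halogen 1):
  atom 1: O, bond orders sum to 2 (valence 2) → 0 H
  atom 2: C, bond orders sum to 4 (valence 4) → 0 H
  atom 3: N, bond orders sum to 1 (valence 3) → 2 H
  atom 4: C, bond orders sum to 4 (valence 4) → 0 H
  atom 5: C, bond orders sum to 3 (valence 4) → 1 H
  atom 6: C, bond orders sum to 3 (valence 4) → 1 H
  atom 7: C, bond orders sum to 4 (valence 4) → 0 H
  atom 8: C, bond orders sum to 3 (valence 4) → 1 H
  atom 9: C, bond orders sum to 3 (valence 4) → 1 H
  atom 10: C, bond orders sum to 2 (valence 4) → 2 H
  atom 11: C, bond orders sum to 2 (valence 4) → 2 H
  atom 12: C, bond orders sum to 3 (valence 4) → 1 H
  atom 13: Cl (halogen, monovalent) → 0 H
  atom 14: C, bond orders sum to 2 (valence 4) → 2 H
  atom 15: C, bond orders sum to 4 (valence 4) → 0 H
  atom 16: N, bond orders sum to 3 (valence 3) → 0 H
Totals → C:12, H:13, Cl:1, N:2, O:1.
In Hill order: C12H13ClN2O.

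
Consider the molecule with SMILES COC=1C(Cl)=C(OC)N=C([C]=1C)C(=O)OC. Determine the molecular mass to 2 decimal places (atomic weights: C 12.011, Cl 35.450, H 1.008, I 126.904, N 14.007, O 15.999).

245.66 g/mol

First, the molecular formula is C10H12ClNO4 (counting implicit H from valence).
  C: 10 × 12.011 = 120.110
  Cl: 1 × 35.450 = 35.450
  H: 12 × 1.008 = 12.096
  N: 1 × 14.007 = 14.007
  O: 4 × 15.999 = 63.996
Sum: 10×12.011 + 1×35.450 + 12×1.008 + 1×14.007 + 4×15.999 = 245.659 → 245.66 g/mol.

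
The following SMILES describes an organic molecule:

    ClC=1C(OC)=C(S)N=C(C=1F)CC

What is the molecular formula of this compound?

Walk through each heavy atom and fill implicit hydrogens from standard valence (C 4, N 3, O 2, S 2, halogen 1):
  atom 1: Cl (halogen, monovalent) → 0 H
  atom 2: C, bond orders sum to 4 (valence 4) → 0 H
  atom 3: C, bond orders sum to 4 (valence 4) → 0 H
  atom 4: O, bond orders sum to 2 (valence 2) → 0 H
  atom 5: C, bond orders sum to 1 (valence 4) → 3 H
  atom 6: C, bond orders sum to 4 (valence 4) → 0 H
  atom 7: S, bond orders sum to 1 (valence 2) → 1 H
  atom 8: N, bond orders sum to 3 (valence 3) → 0 H
  atom 9: C, bond orders sum to 4 (valence 4) → 0 H
  atom 10: C, bond orders sum to 4 (valence 4) → 0 H
  atom 11: F (halogen, monovalent) → 0 H
  atom 12: C, bond orders sum to 2 (valence 4) → 2 H
  atom 13: C, bond orders sum to 1 (valence 4) → 3 H
Totals → C:8, H:9, Cl:1, F:1, N:1, O:1, S:1.
In Hill order: C8H9ClFNOS.

C8H9ClFNOS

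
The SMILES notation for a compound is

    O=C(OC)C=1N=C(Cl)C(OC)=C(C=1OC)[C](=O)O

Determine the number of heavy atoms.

Every atom symbol written in the SMILES (organic subset) is one heavy atom; implicit H are not written.
Heavy atoms by element → C:10, Cl:1, N:1, O:6.
Total: 18.

18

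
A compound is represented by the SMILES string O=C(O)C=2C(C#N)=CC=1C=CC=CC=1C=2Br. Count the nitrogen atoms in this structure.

Scan the SMILES for N atoms (remember two-letter symbols like Cl and Br are single atoms).
Nitrogen count: 1.

1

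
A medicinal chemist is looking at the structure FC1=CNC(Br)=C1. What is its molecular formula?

C4H3BrFN

Walk through each heavy atom and fill implicit hydrogens from standard valence (C 4, N 3, O 2, S 2, halogen 1):
  atom 1: F (halogen, monovalent) → 0 H
  atom 2: C, bond orders sum to 4 (valence 4) → 0 H
  atom 3: C, bond orders sum to 3 (valence 4) → 1 H
  atom 4: N, bond orders sum to 2 (valence 3) → 1 H
  atom 5: C, bond orders sum to 4 (valence 4) → 0 H
  atom 6: Br (halogen, monovalent) → 0 H
  atom 7: C, bond orders sum to 3 (valence 4) → 1 H
Totals → C:4, H:3, Br:1, F:1, N:1.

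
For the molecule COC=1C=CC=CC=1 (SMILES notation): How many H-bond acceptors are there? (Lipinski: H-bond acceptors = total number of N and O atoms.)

1

N atoms: 0; O atoms: 1.
Lipinski HBA = 0 + 1 = 1.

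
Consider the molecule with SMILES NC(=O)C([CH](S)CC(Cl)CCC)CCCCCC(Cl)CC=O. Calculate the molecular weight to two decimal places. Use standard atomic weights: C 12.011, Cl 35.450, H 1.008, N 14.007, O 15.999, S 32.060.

First, the molecular formula is C16H29Cl2NO2S (counting implicit H from valence).
  C: 16 × 12.011 = 192.176
  Cl: 2 × 35.450 = 70.900
  H: 29 × 1.008 = 29.232
  N: 1 × 14.007 = 14.007
  O: 2 × 15.999 = 31.998
  S: 1 × 32.060 = 32.060
Sum: 16×12.011 + 2×35.450 + 29×1.008 + 1×14.007 + 2×15.999 + 1×32.060 = 370.373 → 370.37 g/mol.

370.37 g/mol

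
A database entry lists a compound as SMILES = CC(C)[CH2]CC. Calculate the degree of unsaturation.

0

Molecular formula: C6H14.
DoU = (2C + 2 + N − H − X) / 2, where X is the halogen count and O/S are ignored.
    = (2·6 + 2 + 0 − 14 − 0) / 2 = 0 / 2 = 0.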